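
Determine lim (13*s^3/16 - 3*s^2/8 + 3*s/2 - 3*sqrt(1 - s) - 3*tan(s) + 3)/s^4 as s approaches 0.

15/128

Substitution gives 0/0; apply L'Hôpital's rule 4 times.
After differentiating numerator and denominator 4 times the quotient is (24*tan(s)/cos(s)^2 - 72*tan(s)/cos(s)^4 + 45/(16*(1 - s)^(7/2)))/(24); at s = 0 this is 15/128.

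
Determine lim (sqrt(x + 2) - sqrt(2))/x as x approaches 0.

√(2)/4

A 0/0 form; rationalise with √(2 + x) + √2. This collapses the numerator to x, leaving 1/(√(2 + x) + √2) → 1/(2√2) = √(2)/4.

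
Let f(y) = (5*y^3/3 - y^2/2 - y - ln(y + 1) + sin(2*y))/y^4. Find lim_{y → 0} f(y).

Substitution gives 0/0; apply L'Hôpital's rule 4 times.
After differentiating numerator and denominator 4 times the quotient is (16*sin(2*y) + 6/(y + 1)^4)/(24); at y = 0 this is 1/4.

1/4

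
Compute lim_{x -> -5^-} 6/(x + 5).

As x → -5⁻, (x + 5) → 0⁻, so (x + 5)^1 → 0⁻ and 6/(x + 5)^1 → -∞.

-∞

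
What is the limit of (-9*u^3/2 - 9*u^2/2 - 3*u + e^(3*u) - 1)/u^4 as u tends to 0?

27/8

Direct substitution gives 0/0.
Apply L'Hôpital: lim (-27*u^2/2 - 9*u + 3*e^(3*u) - 3)/(4*u^3), still 0/0.
Apply L'Hôpital: lim (-27*u + 9*e^(3*u) - 9)/(12*u^2), still 0/0.
Apply L'Hôpital: lim (27*e^(3*u) - 27)/(24*u), still 0/0.
After 4 applications of L'Hôpital's rule the quotient is (81*e^(3*u))/(24); substituting u = 0 gives 27/8.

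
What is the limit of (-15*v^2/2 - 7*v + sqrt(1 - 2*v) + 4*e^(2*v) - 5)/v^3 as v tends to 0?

29/6

Substitution gives 0/0; apply L'Hôpital's rule 3 times.
After differentiating numerator and denominator 3 times the quotient is (32*e^(2*v) - 3/(1 - 2*v)^(5/2))/(6); at v = 0 this is 29/6.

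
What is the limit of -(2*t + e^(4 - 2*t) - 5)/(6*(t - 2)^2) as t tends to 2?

Direct substitution gives 0/0.
Apply L'Hôpital: lim (2 - 2*e^(4 - 2*t))/(24 - 12*t), still 0/0.
After 2 applications of L'Hôpital's rule the quotient is (4*e^(4 - 2*t))/(-12); substituting t = 2 gives -1/3.

-1/3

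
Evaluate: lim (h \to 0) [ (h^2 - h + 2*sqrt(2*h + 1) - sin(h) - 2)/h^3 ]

7/6

Substitution gives 0/0 (the numerator vanishes to order 3).
Expand each term to order h^3: the coefficient of h^3 in 2·√(1 + 2h) is 1 and in −sin(h) is 1/6.
Lower-order terms cancel with the polynomial part, so the numerator is (7/6)·h^3 + o(h^3), and the limit is (7/6)/(1) = 7/6.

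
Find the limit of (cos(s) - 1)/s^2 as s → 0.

Direct substitution gives 0/0.
Apply L'Hôpital: lim (-sin(s))/(2*s), still 0/0.
After 2 applications of L'Hôpital's rule the quotient is (-cos(s))/(2); substituting s = 0 gives -1/2.

-1/2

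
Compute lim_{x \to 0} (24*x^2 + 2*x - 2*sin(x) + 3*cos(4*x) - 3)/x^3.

Substitution gives 0/0 (the numerator vanishes to order 3).
Expand each term to order x^3: the coefficient of x^3 in 3·cos(4x) is 0 and in -2·sin(x) is 1/3.
Lower-order terms cancel with the polynomial part, so the numerator is (1/3)·x^3 + o(x^3), and the limit is (1/3)/(1) = 1/3.

1/3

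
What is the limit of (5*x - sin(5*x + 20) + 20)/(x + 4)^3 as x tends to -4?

Direct substitution gives 0/0.
Apply L'Hôpital: lim (5 - 5*cos(5*x + 20))/(3*(x + 4)^2), still 0/0.
Apply L'Hôpital: lim (25*sin(5*x + 20))/(6*x + 24), still 0/0.
After 3 applications of L'Hôpital's rule the quotient is (125*cos(5*x + 20))/(6); substituting x = -4 gives 125/6.

125/6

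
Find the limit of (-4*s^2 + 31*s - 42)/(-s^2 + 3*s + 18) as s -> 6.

Direct substitution gives 0/0, so factor. Both numerator and denominator have (s - 6) as a factor.
After cancelling, the expression reduces to (7 - 4*s)/(-s - 3).
Substituting s = 6 gives 17/9.

17/9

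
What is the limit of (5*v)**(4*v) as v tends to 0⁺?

Base → 0⁺ and exponent → 0⁺: a 0^0 form.
Take logs: 4v·ln(5v). This is 0·(−∞); rewriting as ln(5v)/(1/(4v)) and applying L'Hôpital gives 0.
Hence the limit is e^0 = 1.

1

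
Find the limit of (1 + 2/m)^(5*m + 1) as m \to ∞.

The base → 1 and the exponent → ∞: a 1^∞ form.
Take logarithms: (5m + 1)·ln(1 + 2/m). Since ln(1+u) ~ u for small u, this behaves like (5m)·(2/m) → 10.
So the limit is e^(10).

e^(10)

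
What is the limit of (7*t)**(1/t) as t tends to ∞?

Base → ∞ and exponent → 0: an ∞^0 form.
Take logs: (1/t)·ln(7·t^1) = (ln 7 + 1·ln t)/t → 0.
So the limit is e^0 = 1.

1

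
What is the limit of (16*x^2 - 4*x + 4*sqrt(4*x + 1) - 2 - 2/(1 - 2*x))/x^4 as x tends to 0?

Substitution gives 0/0; apply L'Hôpital's rule 4 times.
After differentiating numerator and denominator 4 times the quotient is (-960/(4*x + 1)^(7/2) + 768/(2*x - 1)^5)/(24); at x = 0 this is -72.

-72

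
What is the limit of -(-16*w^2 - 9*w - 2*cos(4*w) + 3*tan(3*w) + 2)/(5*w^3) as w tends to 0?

-27/5

Substitution gives 0/0 (the numerator vanishes to order 3).
Expand each term to order w^3: the coefficient of w^3 in 3·tan(3w) is 27 and in -2·cos(4w) is 0.
Lower-order terms cancel with the polynomial part, so the numerator is (27)·w^3 + o(w^3), and the limit is (27)/(-5) = -27/5.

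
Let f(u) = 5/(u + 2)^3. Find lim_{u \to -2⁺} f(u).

∞

As u → -2⁺, (u + 2) → 0⁺, so (u + 2)^3 → 0⁺ and 5/(u + 2)^3 → ∞.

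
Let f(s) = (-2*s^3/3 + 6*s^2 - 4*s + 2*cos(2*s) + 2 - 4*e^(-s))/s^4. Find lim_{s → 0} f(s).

7/6

Substitution gives 0/0; apply L'Hôpital's rule 4 times.
After differentiating numerator and denominator 4 times the quotient is (32*cos(2*s) - 4*e^(-s))/(24); at s = 0 this is 7/6.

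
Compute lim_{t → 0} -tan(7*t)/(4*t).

-7/4

Substitution gives 0/0.
Since tan(u)/u → 1 as u → 0, tan(7t)/(7t) → 1 and the limit is 7/(-4) = -7/4.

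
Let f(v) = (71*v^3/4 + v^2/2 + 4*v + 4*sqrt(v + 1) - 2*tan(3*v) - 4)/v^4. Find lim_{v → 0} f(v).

Substitution gives 0/0 (the numerator vanishes to order 4).
Expand each term to order v^4: the coefficient of v^4 in 4·√(1 + v) is -5/32 and in -2·tan(3v) is 0.
Lower-order terms cancel with the polynomial part, so the numerator is (-5/32)·v^4 + o(v^4), and the limit is (-5/32)/(1) = -5/32.

-5/32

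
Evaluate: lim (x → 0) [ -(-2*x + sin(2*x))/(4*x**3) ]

Direct substitution gives 0/0.
Apply L'Hôpital: lim (2*cos(2*x) - 2)/(-12*x^2), still 0/0.
Apply L'Hôpital: lim (-4*sin(2*x))/(-24*x), still 0/0.
After 3 applications of L'Hôpital's rule the quotient is (-8*cos(2*x))/(-24); substituting x = 0 gives 1/3.

1/3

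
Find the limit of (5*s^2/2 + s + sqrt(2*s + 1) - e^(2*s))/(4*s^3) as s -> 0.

-5/24

Substitution gives 0/0; apply L'Hôpital's rule 3 times.
After differentiating numerator and denominator 3 times the quotient is (-8*e^(2*s) + 3/(2*s + 1)^(5/2))/(24); at s = 0 this is -5/24.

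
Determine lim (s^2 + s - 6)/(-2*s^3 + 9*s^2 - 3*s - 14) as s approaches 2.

Direct substitution gives 0/0, so factor. Both numerator and denominator have (s - 2) as a factor.
After cancelling, the expression reduces to (s + 3)/(-2*s^2 + 5*s + 7).
Substituting s = 2 gives 5/9.

5/9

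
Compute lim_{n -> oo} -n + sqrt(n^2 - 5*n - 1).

-5/2

An ∞ − ∞ form. Rationalising with the conjugate, the difference becomes (-5n - 1) / (√(n^2 - 5*n - 1) + n).
For large n the denominator behaves like 2·n, so the quotient tends to -5/2 = -5/2.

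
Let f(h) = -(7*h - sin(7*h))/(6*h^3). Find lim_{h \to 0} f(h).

Direct substitution gives 0/0.
Apply L'Hôpital: lim (7 - 7*cos(7*h))/(-18*h^2), still 0/0.
Apply L'Hôpital: lim (49*sin(7*h))/(-36*h), still 0/0.
After 3 applications of L'Hôpital's rule the quotient is (343*cos(7*h))/(-36); substituting h = 0 gives -343/36.

-343/36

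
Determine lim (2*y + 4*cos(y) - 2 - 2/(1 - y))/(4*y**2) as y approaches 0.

Substitution gives 0/0; apply L'Hôpital's rule 2 times.
After differentiating numerator and denominator 2 times the quotient is (-4*cos(y) + 4/(y - 1)^3)/(8); at y = 0 this is -1.

-1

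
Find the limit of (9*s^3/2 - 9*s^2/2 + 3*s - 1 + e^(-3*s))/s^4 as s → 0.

27/8

Direct substitution gives 0/0.
Apply L'Hôpital: lim (27*s^2/2 - 9*s + 3 - 3*e^(-3*s))/(4*s^3), still 0/0.
Apply L'Hôpital: lim (27*s - 9 + 9*e^(-3*s))/(12*s^2), still 0/0.
Apply L'Hôpital: lim (27 - 27*e^(-3*s))/(24*s), still 0/0.
After 4 applications of L'Hôpital's rule the quotient is (81*e^(-3*s))/(24); substituting s = 0 gives 27/8.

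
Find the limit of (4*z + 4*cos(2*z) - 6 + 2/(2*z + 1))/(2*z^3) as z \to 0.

Substitution gives 0/0; apply L'Hôpital's rule 3 times.
After differentiating numerator and denominator 3 times the quotient is (32*sin(2*z) - 96/(2*z + 1)^4)/(12); at z = 0 this is -8.

-8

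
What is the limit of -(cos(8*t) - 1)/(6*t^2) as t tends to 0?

Direct substitution gives 0/0.
Apply L'Hôpital: lim (-8*sin(8*t))/(-12*t), still 0/0.
After 2 applications of L'Hôpital's rule the quotient is (-64*cos(8*t))/(-12); substituting t = 0 gives 16/3.

16/3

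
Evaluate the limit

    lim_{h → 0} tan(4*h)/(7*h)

Substitution gives 0/0.
Since tan(u)/u → 1 as u → 0, tan(4h)/(4h) → 1 and the limit is 4/7.

4/7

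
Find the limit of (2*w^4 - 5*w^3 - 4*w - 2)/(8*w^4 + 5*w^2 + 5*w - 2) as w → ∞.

1/4

Numerator and denominator both have degree 4.
Dividing every term by w^4, all lower-order terms vanish and the limit is the ratio of leading coefficients, 2/(8) = 1/4.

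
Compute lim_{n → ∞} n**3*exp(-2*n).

0

Write as n^3/e^{2n}, an ∞/∞ form.
Exponential growth dominates any polynomial, so repeated L'Hôpital (or the standard result) gives 0.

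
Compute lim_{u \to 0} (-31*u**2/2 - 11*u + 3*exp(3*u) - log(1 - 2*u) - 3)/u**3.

97/6

Substitution gives 0/0; apply L'Hôpital's rule 3 times.
After differentiating numerator and denominator 3 times the quotient is (81*e^(3*u) - 16/(2*u - 1)^3)/(6); at u = 0 this is 97/6.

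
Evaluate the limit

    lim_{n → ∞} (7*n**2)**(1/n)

1

Base → ∞ and exponent → 0: an ∞^0 form.
Take logs: (1/n)·ln(7·n^2) = (ln 7 + 2·ln n)/n → 0.
So the limit is e^0 = 1.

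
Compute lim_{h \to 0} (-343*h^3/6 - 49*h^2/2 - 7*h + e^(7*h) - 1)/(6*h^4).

Direct substitution gives 0/0.
Apply L'Hôpital: lim (-343*h^2/2 - 49*h + 7*e^(7*h) - 7)/(24*h^3), still 0/0.
Apply L'Hôpital: lim (-343*h + 49*e^(7*h) - 49)/(72*h^2), still 0/0.
Apply L'Hôpital: lim (343*e^(7*h) - 343)/(144*h), still 0/0.
After 4 applications of L'Hôpital's rule the quotient is (2401*e^(7*h))/(144); substituting h = 0 gives 2401/144.

2401/144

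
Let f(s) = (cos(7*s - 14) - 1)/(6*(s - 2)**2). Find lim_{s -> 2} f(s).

-49/12

Direct substitution gives 0/0.
Apply L'Hôpital: lim (-7*sin(7*s - 14))/(12*s - 24), still 0/0.
After 2 applications of L'Hôpital's rule the quotient is (-49*cos(7*s - 14))/(12); substituting s = 2 gives -49/12.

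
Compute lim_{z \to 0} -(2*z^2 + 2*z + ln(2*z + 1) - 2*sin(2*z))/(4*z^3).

Substitution gives 0/0; apply L'Hôpital's rule 3 times.
After differentiating numerator and denominator 3 times the quotient is (16*cos(2*z) + 16/(2*z + 1)^3)/(-24); at z = 0 this is -4/3.

-4/3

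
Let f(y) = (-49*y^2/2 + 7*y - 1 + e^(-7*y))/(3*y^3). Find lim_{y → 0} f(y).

Direct substitution gives 0/0.
Apply L'Hôpital: lim (-49*y + 7 - 7*e^(-7*y))/(9*y^2), still 0/0.
Apply L'Hôpital: lim (-49 + 49*e^(-7*y))/(18*y), still 0/0.
After 3 applications of L'Hôpital's rule the quotient is (-343*e^(-7*y))/(18); substituting y = 0 gives -343/18.

-343/18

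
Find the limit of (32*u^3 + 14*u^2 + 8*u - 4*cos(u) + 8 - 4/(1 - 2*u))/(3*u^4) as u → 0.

Substitution gives 0/0 (the numerator vanishes to order 4).
Expand each term to order u^4: the coefficient of u^4 in -4·cos(u) is -1/6 and in -4·1/(1 - 2u) is -64.
Lower-order terms cancel with the polynomial part, so the numerator is (-385/6)·u^4 + o(u^4), and the limit is (-385/6)/(3) = -385/18.

-385/18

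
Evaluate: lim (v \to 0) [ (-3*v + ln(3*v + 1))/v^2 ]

Direct substitution gives 0/0.
Apply L'Hôpital: lim (-3 + 3/(3*v + 1))/(2*v), still 0/0.
After 2 applications of L'Hôpital's rule the quotient is (-9/(3*v + 1)^2)/(2); substituting v = 0 gives -9/2.

-9/2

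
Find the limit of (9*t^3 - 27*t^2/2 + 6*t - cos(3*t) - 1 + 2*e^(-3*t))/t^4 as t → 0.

Substitution gives 0/0 (the numerator vanishes to order 4).
Expand each term to order t^4: the coefficient of t^4 in 2·e^(-3t) is 27/4 and in −cos(3t) is -27/8.
Lower-order terms cancel with the polynomial part, so the numerator is (27/8)·t^4 + o(t^4), and the limit is (27/8)/(1) = 27/8.

27/8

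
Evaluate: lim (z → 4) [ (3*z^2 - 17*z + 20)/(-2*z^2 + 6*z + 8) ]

Direct substitution gives 0/0, so factor. Both numerator and denominator have (z - 4) as a factor.
After cancelling, the expression reduces to (3*z - 5)/(-2*z - 2).
Substituting z = 4 gives -7/10.

-7/10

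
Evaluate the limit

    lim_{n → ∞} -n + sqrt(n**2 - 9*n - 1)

-9/2

This has the form ∞ − ∞. Multiply and divide by the conjugate √(n^2 - 9*n - 1) + n.
That gives (-9n - 1) / (√(n^2 - 9*n - 1) + n).
Divide numerator and denominator by n: the limit is -9/(2·1) = -9/2.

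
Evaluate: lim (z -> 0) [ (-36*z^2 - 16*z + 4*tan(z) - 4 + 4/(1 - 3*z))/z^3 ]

328/3

Substitution gives 0/0 (the numerator vanishes to order 3).
Expand each term to order z^3: the coefficient of z^3 in 4·tan(z) is 4/3 and in 4·1/(1 - 3z) is 108.
Lower-order terms cancel with the polynomial part, so the numerator is (328/3)·z^3 + o(z^3), and the limit is (328/3)/(1) = 328/3.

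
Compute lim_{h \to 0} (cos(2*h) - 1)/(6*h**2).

-1/3

Direct substitution gives 0/0.
Apply L'Hôpital: lim (-2*sin(2*h))/(12*h), still 0/0.
After 2 applications of L'Hôpital's rule the quotient is (-4*cos(2*h))/(12); substituting h = 0 gives -1/3.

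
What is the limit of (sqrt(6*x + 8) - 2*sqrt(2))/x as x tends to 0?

3*√(2)/4

A 0/0 form; rationalise with √(8 + 6x) + √8. This collapses the numerator to 6x, leaving 6/(√(8 + 6x) + √8) → 6/(2√8) = 3*√(2)/4.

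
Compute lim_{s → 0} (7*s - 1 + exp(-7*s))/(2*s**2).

49/4

Direct substitution gives 0/0.
Apply L'Hôpital: lim (7 - 7*e^(-7*s))/(4*s), still 0/0.
After 2 applications of L'Hôpital's rule the quotient is (49*e^(-7*s))/(4); substituting s = 0 gives 49/4.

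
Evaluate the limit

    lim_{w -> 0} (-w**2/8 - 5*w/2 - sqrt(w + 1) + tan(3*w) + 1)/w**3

143/16

Substitution gives 0/0 (the numerator vanishes to order 3).
Expand each term to order w^3: the coefficient of w^3 in −√(1 + w) is -1/16 and in tan(3w) is 9.
Lower-order terms cancel with the polynomial part, so the numerator is (143/16)·w^3 + o(w^3), and the limit is (143/16)/(1) = 143/16.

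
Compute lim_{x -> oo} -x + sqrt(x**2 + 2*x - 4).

This has the form ∞ − ∞. Multiply and divide by the conjugate √(x^2 + 2*x - 4) + x.
That gives (2x - 4) / (√(x^2 + 2*x - 4) + x).
Divide numerator and denominator by x: the limit is 2/(2·1) = 1.

1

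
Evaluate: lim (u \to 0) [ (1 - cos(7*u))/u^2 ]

49/2

Substitution gives 0/0.
Use (1 − cos θ)/θ² → 1/2 with θ = 7u: the limit is 7²/(2·1) = 49/2.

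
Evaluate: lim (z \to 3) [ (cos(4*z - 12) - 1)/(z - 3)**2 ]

-8

Direct substitution gives 0/0.
Apply L'Hôpital: lim (-4*sin(4*z - 12))/(2*z - 6), still 0/0.
After 2 applications of L'Hôpital's rule the quotient is (-16*cos(4*z - 12))/(2); substituting z = 3 gives -8.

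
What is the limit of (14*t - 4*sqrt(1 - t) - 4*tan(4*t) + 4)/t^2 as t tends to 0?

1/2

Substitution gives 0/0 (the numerator vanishes to order 2).
Expand each term to order t^2: the coefficient of t^2 in -4·tan(4t) is 0 and in -4·√(1 - t) is 1/2.
Lower-order terms cancel with the polynomial part, so the numerator is (1/2)·t^2 + o(t^2), and the limit is (1/2)/(1) = 1/2.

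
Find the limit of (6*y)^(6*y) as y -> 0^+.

1

Base → 0⁺ and exponent → 0⁺: a 0^0 form.
Take logs: 6y·ln(6y). This is 0·(−∞); rewriting as ln(6y)/(1/(6y)) and applying L'Hôpital gives 0.
Hence the limit is e^0 = 1.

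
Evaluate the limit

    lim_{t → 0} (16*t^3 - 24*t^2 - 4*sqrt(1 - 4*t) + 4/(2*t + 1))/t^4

104

Substitution gives 0/0; apply L'Hôpital's rule 4 times.
After differentiating numerator and denominator 4 times the quotient is (1536/(2*t + 1)^5 + 960/(1 - 4*t)^(7/2))/(24); at t = 0 this is 104.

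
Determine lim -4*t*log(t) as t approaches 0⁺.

0

This is a 0·(−∞) form. Rewrite as -4·ln(t) / t^(−1) and apply L'Hôpital:
the derivative quotient is -4·(1/t) / (−1·t^(−2)) = (4/1)·t^1 → 0.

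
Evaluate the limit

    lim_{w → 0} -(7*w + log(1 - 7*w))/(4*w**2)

49/8

Direct substitution gives 0/0.
Apply L'Hôpital: lim (7 - 7/(1 - 7*w))/(-8*w), still 0/0.
After 2 applications of L'Hôpital's rule the quotient is (-49/(1 - 7*w)^2)/(-8); substituting w = 0 gives 49/8.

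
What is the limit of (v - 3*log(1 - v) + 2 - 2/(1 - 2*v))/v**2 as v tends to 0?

-13/2

Substitution gives 0/0; apply L'Hôpital's rule 2 times.
After differentiating numerator and denominator 2 times the quotient is (16/(2*v - 1)^3 + 3/(v - 1)^2)/(2); at v = 0 this is -13/2.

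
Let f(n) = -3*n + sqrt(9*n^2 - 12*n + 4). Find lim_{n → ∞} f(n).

This has the form ∞ − ∞. Multiply and divide by the conjugate √(9*n^2 - 12*n + 4) + 3n.
That gives (-12n + 4) / (√(9*n^2 - 12*n + 4) + 3n).
Divide numerator and denominator by n: the limit is -12/(2·3) = -2.

-2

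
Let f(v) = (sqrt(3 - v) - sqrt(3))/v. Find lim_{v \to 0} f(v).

A 0/0 form; rationalise with √(3 - v) + √3. This collapses the numerator to -v, leaving -1/(√(3 - v) + √3) → -1/(2√3) = -√(3)/6.

-√(3)/6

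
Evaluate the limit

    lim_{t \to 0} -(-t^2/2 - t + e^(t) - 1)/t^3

-1/6

Direct substitution gives 0/0.
Apply L'Hôpital: lim (-t + e^(t) - 1)/(-3*t^2), still 0/0.
Apply L'Hôpital: lim (e^(t) - 1)/(-6*t), still 0/0.
After 3 applications of L'Hôpital's rule the quotient is (e^(t))/(-6); substituting t = 0 gives -1/6.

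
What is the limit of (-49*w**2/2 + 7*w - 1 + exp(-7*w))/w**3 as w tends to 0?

-343/6

Direct substitution gives 0/0.
Apply L'Hôpital: lim (-49*w + 7 - 7*e^(-7*w))/(3*w^2), still 0/0.
Apply L'Hôpital: lim (-49 + 49*e^(-7*w))/(6*w), still 0/0.
After 3 applications of L'Hôpital's rule the quotient is (-343*e^(-7*w))/(6); substituting w = 0 gives -343/6.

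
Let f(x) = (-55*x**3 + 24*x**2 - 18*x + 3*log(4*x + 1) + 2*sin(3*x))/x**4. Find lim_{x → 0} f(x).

Substitution gives 0/0 (the numerator vanishes to order 4).
Expand each term to order x^4: the coefficient of x^4 in 3·ln(1 + 4x) is -192 and in 2·sin(3x) is 0.
Lower-order terms cancel with the polynomial part, so the numerator is (-192)·x^4 + o(x^4), and the limit is (-192)/(1) = -192.

-192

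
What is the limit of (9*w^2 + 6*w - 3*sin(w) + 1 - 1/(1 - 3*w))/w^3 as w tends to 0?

Substitution gives 0/0; apply L'Hôpital's rule 3 times.
After differentiating numerator and denominator 3 times the quotient is (3*cos(w) - 162/(3*w - 1)^4)/(6); at w = 0 this is -53/2.

-53/2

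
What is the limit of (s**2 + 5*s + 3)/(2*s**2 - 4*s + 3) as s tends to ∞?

Numerator and denominator both have degree 2.
Dividing every term by s^2, all lower-order terms vanish and the limit is the ratio of leading coefficients, 1/(2) = 1/2.

1/2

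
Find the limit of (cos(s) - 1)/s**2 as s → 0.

Direct substitution gives 0/0.
Apply L'Hôpital: lim (-sin(s))/(2*s), still 0/0.
After 2 applications of L'Hôpital's rule the quotient is (-cos(s))/(2); substituting s = 0 gives -1/2.

-1/2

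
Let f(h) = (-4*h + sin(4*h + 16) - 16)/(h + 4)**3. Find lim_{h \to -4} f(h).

Direct substitution gives 0/0.
Apply L'Hôpital: lim (4*cos(4*h + 16) - 4)/(3*(h + 4)^2), still 0/0.
Apply L'Hôpital: lim (-16*sin(4*h + 16))/(6*h + 24), still 0/0.
After 3 applications of L'Hôpital's rule the quotient is (-64*cos(4*h + 16))/(6); substituting h = -4 gives -32/3.

-32/3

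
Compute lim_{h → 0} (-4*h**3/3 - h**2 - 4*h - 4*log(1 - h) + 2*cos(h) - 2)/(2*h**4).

Substitution gives 0/0 (the numerator vanishes to order 4).
Expand each term to order h^4: the coefficient of h^4 in 2·cos(h) is 1/12 and in -4·ln(1 - h) is 1.
Lower-order terms cancel with the polynomial part, so the numerator is (13/12)·h^4 + o(h^4), and the limit is (13/12)/(2) = 13/24.

13/24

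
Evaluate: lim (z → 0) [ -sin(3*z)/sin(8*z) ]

Substitution gives 0/0.
Divide numerator and denominator by z: sin(3z)/z → 3 and sin(8z)/z → 8, so the limit is -1·3/8 = -3/8.

-3/8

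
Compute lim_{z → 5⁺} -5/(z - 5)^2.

-∞

As z → 5⁺, (z - 5) → 0⁺, so (z - 5)^2 → 0⁺ and -5/(z - 5)^2 → -∞.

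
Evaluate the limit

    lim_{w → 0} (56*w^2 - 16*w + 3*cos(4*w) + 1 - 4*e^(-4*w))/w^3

128/3

Substitution gives 0/0 (the numerator vanishes to order 3).
Expand each term to order w^3: the coefficient of w^3 in 3·cos(4w) is 0 and in -4·e^(-4w) is 128/3.
Lower-order terms cancel with the polynomial part, so the numerator is (128/3)·w^3 + o(w^3), and the limit is (128/3)/(1) = 128/3.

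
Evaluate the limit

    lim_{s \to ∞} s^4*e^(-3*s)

0

Write as s^4/e^{3s}, an ∞/∞ form.
Exponential growth dominates any polynomial, so repeated L'Hôpital (or the standard result) gives 0.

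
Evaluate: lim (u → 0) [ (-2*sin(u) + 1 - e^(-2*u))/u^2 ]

Substitution gives 0/0; apply L'Hôpital's rule 2 times.
After differentiating numerator and denominator 2 times the quotient is (2*sin(u) - 4*e^(-2*u))/(2); at u = 0 this is -2.

-2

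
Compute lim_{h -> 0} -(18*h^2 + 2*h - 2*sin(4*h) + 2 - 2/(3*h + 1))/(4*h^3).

-113/6

Substitution gives 0/0 (the numerator vanishes to order 3).
Expand each term to order h^3: the coefficient of h^3 in -2·sin(4h) is 64/3 and in -2·1/(1 + 3h) is 54.
Lower-order terms cancel with the polynomial part, so the numerator is (226/3)·h^3 + o(h^3), and the limit is (226/3)/(-4) = -113/6.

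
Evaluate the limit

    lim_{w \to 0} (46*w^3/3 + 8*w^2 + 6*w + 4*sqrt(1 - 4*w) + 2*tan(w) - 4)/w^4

-40

Substitution gives 0/0 (the numerator vanishes to order 4).
Expand each term to order w^4: the coefficient of w^4 in 2·tan(w) is 0 and in 4·√(1 - 4w) is -40.
Lower-order terms cancel with the polynomial part, so the numerator is (-40)·w^4 + o(w^4), and the limit is (-40)/(1) = -40.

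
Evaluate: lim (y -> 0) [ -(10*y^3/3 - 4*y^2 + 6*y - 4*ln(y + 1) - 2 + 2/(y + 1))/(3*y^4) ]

-1

Substitution gives 0/0; apply L'Hôpital's rule 4 times.
After differentiating numerator and denominator 4 times the quotient is (24*(y + 3)/(y + 1)^5)/(-72); at y = 0 this is -1.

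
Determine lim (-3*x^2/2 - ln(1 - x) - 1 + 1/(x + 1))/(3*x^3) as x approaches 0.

-2/9

Substitution gives 0/0; apply L'Hôpital's rule 3 times.
After differentiating numerator and denominator 3 times the quotient is (-6/(x + 1)^4 - 2/(x - 1)^3)/(18); at x = 0 this is -2/9.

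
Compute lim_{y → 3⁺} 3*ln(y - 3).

As y → 3⁺, y - 3 → 0⁺ and ln(y - 3) → −∞.
Multiplying by 3 gives -∞.

-∞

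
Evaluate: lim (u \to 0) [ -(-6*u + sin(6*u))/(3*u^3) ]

12

Direct substitution gives 0/0.
Apply L'Hôpital: lim (6*cos(6*u) - 6)/(-9*u^2), still 0/0.
Apply L'Hôpital: lim (-36*sin(6*u))/(-18*u), still 0/0.
After 3 applications of L'Hôpital's rule the quotient is (-216*cos(6*u))/(-18); substituting u = 0 gives 12.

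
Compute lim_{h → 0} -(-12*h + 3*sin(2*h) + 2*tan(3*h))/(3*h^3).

-14/3

Substitution gives 0/0; apply L'Hôpital's rule 3 times.
After differentiating numerator and denominator 3 times the quotient is (-24*cos(2*h) + 324*tan(3*h)^4 + 432*tan(3*h)^2 + 108)/(-18); at h = 0 this is -14/3.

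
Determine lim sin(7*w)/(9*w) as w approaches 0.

Substitution gives 0/0.
Write it as (7/9)·sin(7w)/(7w); since sin(u)/u → 1, the limit is 7/9.

7/9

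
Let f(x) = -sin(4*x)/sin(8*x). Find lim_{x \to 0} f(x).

Substitution gives 0/0.
Divide numerator and denominator by x: sin(4x)/x → 4 and sin(8x)/x → 8, so the limit is -1·4/8 = -1/2.

-1/2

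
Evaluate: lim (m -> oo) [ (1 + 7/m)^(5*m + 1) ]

e^(35)

Write it as [(1 + 7/m)^m]^(5) · (1 + 7/m)^(1). The bracketed term tends to e^(7) and the second factor to 1, so the limit is e^(35).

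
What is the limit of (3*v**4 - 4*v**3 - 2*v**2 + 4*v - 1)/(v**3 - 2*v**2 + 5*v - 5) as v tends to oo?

The numerator has higher degree (4 > 3); the quotient behaves like (3/(1))·v^1 for large |v|.
As v → +∞ this diverges to ∞.

∞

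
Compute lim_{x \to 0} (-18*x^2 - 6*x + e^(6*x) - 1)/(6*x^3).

Direct substitution gives 0/0.
Apply L'Hôpital: lim (-36*x + 6*e^(6*x) - 6)/(18*x^2), still 0/0.
Apply L'Hôpital: lim (36*e^(6*x) - 36)/(36*x), still 0/0.
After 3 applications of L'Hôpital's rule the quotient is (216*e^(6*x))/(36); substituting x = 0 gives 6.

6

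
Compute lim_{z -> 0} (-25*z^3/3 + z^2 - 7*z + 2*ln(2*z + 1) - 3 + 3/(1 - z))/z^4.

Substitution gives 0/0 (the numerator vanishes to order 4).
Expand each term to order z^4: the coefficient of z^4 in 3·1/(1 - z) is 3 and in 2·ln(1 + 2z) is -8.
Lower-order terms cancel with the polynomial part, so the numerator is (-5)·z^4 + o(z^4), and the limit is (-5)/(1) = -5.

-5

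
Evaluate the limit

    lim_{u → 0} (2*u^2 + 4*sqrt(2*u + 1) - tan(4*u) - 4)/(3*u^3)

-58/9

Substitution gives 0/0; apply L'Hôpital's rule 3 times.
After differentiating numerator and denominator 3 times the quotient is (-256*tan(4*u)^2/cos(4*u)^2 - 128/cos(4*u)^4 + 12/(2*u + 1)^(5/2))/(18); at u = 0 this is -58/9.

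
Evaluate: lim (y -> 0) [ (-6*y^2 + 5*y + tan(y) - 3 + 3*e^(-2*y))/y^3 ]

-11/3

Substitution gives 0/0 (the numerator vanishes to order 3).
Expand each term to order y^3: the coefficient of y^3 in tan(y) is 1/3 and in 3·e^(-2y) is -4.
Lower-order terms cancel with the polynomial part, so the numerator is (-11/3)·y^3 + o(y^3), and the limit is (-11/3)/(1) = -11/3.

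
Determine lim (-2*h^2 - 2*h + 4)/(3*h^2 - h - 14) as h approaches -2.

-6/13

Since h = -2 makes numerator and denominator zero, (h + 2) divides both.
Cancelling it gives (2 - 2*h)/(3*h - 7); now plug in h = -2 to get -6/13.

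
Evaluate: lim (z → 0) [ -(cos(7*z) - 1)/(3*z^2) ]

Direct substitution gives 0/0.
Apply L'Hôpital: lim (-7*sin(7*z))/(-6*z), still 0/0.
After 2 applications of L'Hôpital's rule the quotient is (-49*cos(7*z))/(-6); substituting z = 0 gives 49/6.

49/6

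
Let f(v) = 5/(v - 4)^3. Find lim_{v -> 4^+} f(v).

∞

As v → 4⁺, (v - 4) → 0⁺, so (v - 4)^3 → 0⁺ and 5/(v - 4)^3 → ∞.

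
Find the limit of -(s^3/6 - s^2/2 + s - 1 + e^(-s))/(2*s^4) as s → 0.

Direct substitution gives 0/0.
Apply L'Hôpital: lim (s^2/2 - s + 1 - e^(-s))/(-8*s^3), still 0/0.
Apply L'Hôpital: lim (s - 1 + e^(-s))/(-24*s^2), still 0/0.
Apply L'Hôpital: lim (1 - e^(-s))/(-48*s), still 0/0.
After 4 applications of L'Hôpital's rule the quotient is (e^(-s))/(-48); substituting s = 0 gives -1/48.

-1/48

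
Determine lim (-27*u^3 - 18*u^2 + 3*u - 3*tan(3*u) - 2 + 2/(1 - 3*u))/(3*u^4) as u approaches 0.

54

Substitution gives 0/0 (the numerator vanishes to order 4).
Expand each term to order u^4: the coefficient of u^4 in -3·tan(3u) is 0 and in 2·1/(1 - 3u) is 162.
Lower-order terms cancel with the polynomial part, so the numerator is (162)·u^4 + o(u^4), and the limit is (162)/(3) = 54.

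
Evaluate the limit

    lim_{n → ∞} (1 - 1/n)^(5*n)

e^(-5)

Let L be the limit and take ln: ln L = lim (5n)·ln(1 - 1/n) = lim (5n)·(-1/n + O(1/n²)) = -5.
Hence L = e^(-5).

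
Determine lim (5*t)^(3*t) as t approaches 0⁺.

1

Base → 0⁺ and exponent → 0⁺: a 0^0 form.
Take logs: 3t·ln(5t). This is 0·(−∞); rewriting as ln(5t)/(1/(3t)) and applying L'Hôpital gives 0.
Hence the limit is e^0 = 1.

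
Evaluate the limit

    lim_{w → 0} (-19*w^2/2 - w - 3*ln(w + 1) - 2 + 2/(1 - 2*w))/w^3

Substitution gives 0/0; apply L'Hôpital's rule 3 times.
After differentiating numerator and denominator 3 times the quotient is (96/(2*w - 1)^4 - 6/(w + 1)^3)/(6); at w = 0 this is 15.

15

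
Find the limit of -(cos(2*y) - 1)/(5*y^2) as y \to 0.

Direct substitution gives 0/0.
Apply L'Hôpital: lim (-2*sin(2*y))/(-10*y), still 0/0.
After 2 applications of L'Hôpital's rule the quotient is (-4*cos(2*y))/(-10); substituting y = 0 gives 2/5.

2/5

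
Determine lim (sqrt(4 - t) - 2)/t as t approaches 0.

-1/4

A 0/0 form; rationalise with √(4 - t) + √4. This collapses the numerator to -t, leaving -1/(√(4 - t) + √4) → -1/(2√4) = -1/4.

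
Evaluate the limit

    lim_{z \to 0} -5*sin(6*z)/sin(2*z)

-15

Substitution gives 0/0.
Divide numerator and denominator by z: sin(6z)/z → 6 and sin(2z)/z → 2, so the limit is -5·6/2 = -15.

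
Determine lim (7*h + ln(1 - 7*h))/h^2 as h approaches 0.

-49/2

Direct substitution gives 0/0.
Apply L'Hôpital: lim (7 - 7/(1 - 7*h))/(2*h), still 0/0.
After 2 applications of L'Hôpital's rule the quotient is (-49/(1 - 7*h)^2)/(2); substituting h = 0 gives -49/2.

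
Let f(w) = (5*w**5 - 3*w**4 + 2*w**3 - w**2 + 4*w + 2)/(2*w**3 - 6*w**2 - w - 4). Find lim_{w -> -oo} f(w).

The numerator has higher degree (5 > 3); the quotient behaves like (5/(2))·w^2 for large |w|.
As w → −∞ this diverges to ∞.

∞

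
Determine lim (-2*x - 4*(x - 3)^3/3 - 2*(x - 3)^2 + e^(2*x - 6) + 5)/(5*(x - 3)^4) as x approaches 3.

Direct substitution gives 0/0.
Apply L'Hôpital: lim (-4*x - 4*(x - 3)^2 + 2*e^(2*x - 6) + 10)/(20*(x - 3)^3), still 0/0.
Apply L'Hôpital: lim (-8*x + 4*e^(2*x - 6) + 20)/(60*(x - 3)^2), still 0/0.
Apply L'Hôpital: lim (8*e^(2*x - 6) - 8)/(120*x - 360), still 0/0.
After 4 applications of L'Hôpital's rule the quotient is (16*e^(2*x - 6))/(120); substituting x = 3 gives 2/15.

2/15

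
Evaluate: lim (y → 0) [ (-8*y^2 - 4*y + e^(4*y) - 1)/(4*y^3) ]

Direct substitution gives 0/0.
Apply L'Hôpital: lim (-16*y + 4*e^(4*y) - 4)/(12*y^2), still 0/0.
Apply L'Hôpital: lim (16*e^(4*y) - 16)/(24*y), still 0/0.
After 3 applications of L'Hôpital's rule the quotient is (64*e^(4*y))/(24); substituting y = 0 gives 8/3.

8/3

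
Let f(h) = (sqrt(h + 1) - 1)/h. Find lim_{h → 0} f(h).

1/2

Substitution gives 0/0. Multiply numerator and denominator by the conjugate √(1 + h) + √1.
The numerator becomes (1 + h) − 1 = h, so the expression simplifies to 1/(√(1 + h) + √1).
Letting h → 0 gives 1/(2√1) = 1/2.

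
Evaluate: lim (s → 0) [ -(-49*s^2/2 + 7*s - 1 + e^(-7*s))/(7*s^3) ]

Direct substitution gives 0/0.
Apply L'Hôpital: lim (-49*s + 7 - 7*e^(-7*s))/(-21*s^2), still 0/0.
Apply L'Hôpital: lim (-49 + 49*e^(-7*s))/(-42*s), still 0/0.
After 3 applications of L'Hôpital's rule the quotient is (-343*e^(-7*s))/(-42); substituting s = 0 gives 49/6.

49/6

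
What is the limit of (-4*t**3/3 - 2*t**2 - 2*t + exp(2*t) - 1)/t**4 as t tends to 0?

2/3

Direct substitution gives 0/0.
Apply L'Hôpital: lim (-4*t^2 - 4*t + 2*e^(2*t) - 2)/(4*t^3), still 0/0.
Apply L'Hôpital: lim (-8*t + 4*e^(2*t) - 4)/(12*t^2), still 0/0.
Apply L'Hôpital: lim (8*e^(2*t) - 8)/(24*t), still 0/0.
After 4 applications of L'Hôpital's rule the quotient is (16*e^(2*t))/(24); substituting t = 0 gives 2/3.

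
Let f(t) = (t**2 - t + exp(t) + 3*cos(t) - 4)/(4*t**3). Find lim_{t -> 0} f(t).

Substitution gives 0/0; apply L'Hôpital's rule 3 times.
After differentiating numerator and denominator 3 times the quotient is (e^(t) + 3*sin(t))/(24); at t = 0 this is 1/24.

1/24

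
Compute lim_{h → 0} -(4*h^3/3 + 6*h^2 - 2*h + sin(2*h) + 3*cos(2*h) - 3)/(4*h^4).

Substitution gives 0/0; apply L'Hôpital's rule 4 times.
After differentiating numerator and denominator 4 times the quotient is (16*sin(2*h) + 48*cos(2*h))/(-96); at h = 0 this is -1/2.

-1/2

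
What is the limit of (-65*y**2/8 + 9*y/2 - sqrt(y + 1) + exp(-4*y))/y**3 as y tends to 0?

-515/48

Substitution gives 0/0; apply L'Hôpital's rule 3 times.
After differentiating numerator and denominator 3 times the quotient is (-64*e^(-4*y) - 3/(8*(y + 1)^(5/2)))/(6); at y = 0 this is -515/48.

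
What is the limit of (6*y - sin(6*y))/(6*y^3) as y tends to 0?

6

Direct substitution gives 0/0.
Apply L'Hôpital: lim (6 - 6*cos(6*y))/(18*y^2), still 0/0.
Apply L'Hôpital: lim (36*sin(6*y))/(36*y), still 0/0.
After 3 applications of L'Hôpital's rule the quotient is (216*cos(6*y))/(36); substituting y = 0 gives 6.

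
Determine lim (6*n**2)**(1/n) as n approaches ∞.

Base → ∞ and exponent → 0: an ∞^0 form.
Take logs: (1/n)·ln(6·n^2) = (ln 6 + 2·ln n)/n → 0.
So the limit is e^0 = 1.

1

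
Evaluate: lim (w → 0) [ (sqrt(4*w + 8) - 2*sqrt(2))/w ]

Substitution gives 0/0. Multiply numerator and denominator by the conjugate √(8 + 4w) + √8.
The numerator becomes (8 + 4w) − 8 = 4w, so the expression simplifies to 4/(√(8 + 4w) + √8).
Letting w → 0 gives 4/(2√8) = √(2)/2.

√(2)/2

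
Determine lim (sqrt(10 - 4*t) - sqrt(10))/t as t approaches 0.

-√(10)/5

Substitution gives 0/0. Multiply numerator and denominator by the conjugate √(10 - 4t) + √10.
The numerator becomes (10 - 4t) − 10 = -4t, so the expression simplifies to -4/(√(10 - 4t) + √10).
Letting t → 0 gives -4/(2√10) = -√(10)/5.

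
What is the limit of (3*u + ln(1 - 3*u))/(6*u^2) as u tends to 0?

-3/4

Direct substitution gives 0/0.
Apply L'Hôpital: lim (3 - 3/(1 - 3*u))/(12*u), still 0/0.
After 2 applications of L'Hôpital's rule the quotient is (-9/(1 - 3*u)^2)/(12); substituting u = 0 gives -3/4.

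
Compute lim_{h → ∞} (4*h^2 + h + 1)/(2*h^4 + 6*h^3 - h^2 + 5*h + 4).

0

The denominator has degree 4 and the numerator degree 2. Dividing numerator and denominator by h^4 sends every term to 0 except the leading denominator term, so the limit is 0.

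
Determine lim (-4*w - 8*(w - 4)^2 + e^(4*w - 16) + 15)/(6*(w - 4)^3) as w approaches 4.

16/9

Direct substitution gives 0/0.
Apply L'Hôpital: lim (-16*w + 4*e^(4*w - 16) + 60)/(18*(w - 4)^2), still 0/0.
Apply L'Hôpital: lim (16*e^(4*w - 16) - 16)/(36*w - 144), still 0/0.
After 3 applications of L'Hôpital's rule the quotient is (64*e^(4*w - 16))/(36); substituting w = 4 gives 16/9.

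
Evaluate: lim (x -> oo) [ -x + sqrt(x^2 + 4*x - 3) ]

An ∞ − ∞ form. Rationalising with the conjugate, the difference becomes (4x - 3) / (√(x^2 + 4*x - 3) + x).
For large x the denominator behaves like 2·x, so the quotient tends to 4/2 = 2.

2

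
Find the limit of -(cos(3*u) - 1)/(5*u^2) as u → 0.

9/10

Direct substitution gives 0/0.
Apply L'Hôpital: lim (-3*sin(3*u))/(-10*u), still 0/0.
After 2 applications of L'Hôpital's rule the quotient is (-9*cos(3*u))/(-10); substituting u = 0 gives 9/10.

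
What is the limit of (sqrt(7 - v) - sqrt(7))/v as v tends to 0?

-√(7)/14

Substitution gives 0/0. Multiply numerator and denominator by the conjugate √(7 - v) + √7.
The numerator becomes (7 - v) − 7 = -v, so the expression simplifies to -1/(√(7 - v) + √7).
Letting v → 0 gives -1/(2√7) = -√(7)/14.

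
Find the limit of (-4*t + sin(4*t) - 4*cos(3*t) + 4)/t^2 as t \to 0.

18

Substitution gives 0/0 (the numerator vanishes to order 2).
Expand each term to order t^2: the coefficient of t^2 in -4·cos(3t) is 18 and in sin(4t) is 0.
Lower-order terms cancel with the polynomial part, so the numerator is (18)·t^2 + o(t^2), and the limit is (18)/(1) = 18.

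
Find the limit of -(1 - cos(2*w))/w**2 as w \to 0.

-2

Substitution gives 0/0.
Use (1 − cos u)/u² → 1/2 with u = 2w: the limit is 2²/(2·(-1)) = -2.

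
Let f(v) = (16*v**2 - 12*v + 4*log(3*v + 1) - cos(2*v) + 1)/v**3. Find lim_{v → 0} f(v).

Substitution gives 0/0 (the numerator vanishes to order 3).
Expand each term to order v^3: the coefficient of v^3 in 4·ln(1 + 3v) is 36 and in −cos(2v) is 0.
Lower-order terms cancel with the polynomial part, so the numerator is (36)·v^3 + o(v^3), and the limit is (36)/(1) = 36.

36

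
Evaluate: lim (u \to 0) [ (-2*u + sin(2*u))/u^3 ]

-4/3

Direct substitution gives 0/0.
Apply L'Hôpital: lim (2*cos(2*u) - 2)/(3*u^2), still 0/0.
Apply L'Hôpital: lim (-4*sin(2*u))/(6*u), still 0/0.
After 3 applications of L'Hôpital's rule the quotient is (-8*cos(2*u))/(6); substituting u = 0 gives -4/3.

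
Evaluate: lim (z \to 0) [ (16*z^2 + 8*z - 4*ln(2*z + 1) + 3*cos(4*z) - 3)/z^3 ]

Substitution gives 0/0 (the numerator vanishes to order 3).
Expand each term to order z^3: the coefficient of z^3 in 3·cos(4z) is 0 and in -4·ln(1 + 2z) is -32/3.
Lower-order terms cancel with the polynomial part, so the numerator is (-32/3)·z^3 + o(z^3), and the limit is (-32/3)/(1) = -32/3.

-32/3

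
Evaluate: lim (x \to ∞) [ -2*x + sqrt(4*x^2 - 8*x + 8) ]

An ∞ − ∞ form. Rationalising with the conjugate, the difference becomes (-8x + 8) / (√(4*x^2 - 8*x + 8) + 2x).
For large x the denominator behaves like 2·2x, so the quotient tends to -8/4 = -2.

-2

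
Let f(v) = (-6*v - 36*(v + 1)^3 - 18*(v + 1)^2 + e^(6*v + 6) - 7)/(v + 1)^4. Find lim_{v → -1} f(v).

Direct substitution gives 0/0.
Apply L'Hôpital: lim (-36*v - 108*(v + 1)^2 + 6*e^(6*v + 6) - 42)/(4*(v + 1)^3), still 0/0.
Apply L'Hôpital: lim (-216*v + 36*e^(6*v + 6) - 252)/(12*(v + 1)^2), still 0/0.
Apply L'Hôpital: lim (216*e^(6*v + 6) - 216)/(24*v + 24), still 0/0.
After 4 applications of L'Hôpital's rule the quotient is (1296*e^(6*v + 6))/(24); substituting v = -1 gives 54.

54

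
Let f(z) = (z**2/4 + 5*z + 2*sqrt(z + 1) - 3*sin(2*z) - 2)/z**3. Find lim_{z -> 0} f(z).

33/8

Substitution gives 0/0 (the numerator vanishes to order 3).
Expand each term to order z^3: the coefficient of z^3 in 2·√(1 + z) is 1/8 and in -3·sin(2z) is 4.
Lower-order terms cancel with the polynomial part, so the numerator is (33/8)·z^3 + o(z^3), and the limit is (33/8)/(1) = 33/8.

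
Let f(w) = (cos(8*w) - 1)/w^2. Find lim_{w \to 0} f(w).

Direct substitution gives 0/0.
Apply L'Hôpital: lim (-8*sin(8*w))/(2*w), still 0/0.
After 2 applications of L'Hôpital's rule the quotient is (-64*cos(8*w))/(2); substituting w = 0 gives -32.

-32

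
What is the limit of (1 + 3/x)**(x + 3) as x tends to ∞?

e^(3)

Let L be the limit and take ln: ln L = lim (x + 3)·ln(1 + 3/x) = lim (x + 3)·(3/x + O(1/x²)) = 3.
Hence L = e^(3).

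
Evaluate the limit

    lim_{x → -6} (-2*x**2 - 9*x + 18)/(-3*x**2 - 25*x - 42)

Since x = -6 makes numerator and denominator zero, (x + 6) divides both.
Cancelling it gives (3 - 2*x)/(-3*x - 7); now plug in x = -6 to get 15/11.

15/11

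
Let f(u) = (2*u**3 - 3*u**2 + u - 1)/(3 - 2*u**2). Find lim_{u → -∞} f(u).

∞

The numerator has higher degree (3 > 2); the quotient behaves like (2/(-2))·u^1 for large |u|.
As u → −∞ this diverges to ∞.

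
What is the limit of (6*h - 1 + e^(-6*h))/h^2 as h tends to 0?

Direct substitution gives 0/0.
Apply L'Hôpital: lim (6 - 6*e^(-6*h))/(2*h), still 0/0.
After 2 applications of L'Hôpital's rule the quotient is (36*e^(-6*h))/(2); substituting h = 0 gives 18.

18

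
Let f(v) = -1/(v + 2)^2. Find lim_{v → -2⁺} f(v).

-∞

As v → -2⁺, (v + 2) → 0⁺, so (v + 2)^2 → 0⁺ and -1/(v + 2)^2 → -∞.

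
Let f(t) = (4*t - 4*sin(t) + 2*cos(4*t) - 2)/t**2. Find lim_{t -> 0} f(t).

Substitution gives 0/0; apply L'Hôpital's rule 2 times.
After differentiating numerator and denominator 2 times the quotient is (4*sin(t) - 32*cos(4*t))/(2); at t = 0 this is -16.

-16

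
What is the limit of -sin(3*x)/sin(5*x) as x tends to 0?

-3/5

Substitution gives 0/0.
Divide numerator and denominator by x: sin(3x)/x → 3 and sin(5x)/x → 5, so the limit is -1·3/5 = -3/5.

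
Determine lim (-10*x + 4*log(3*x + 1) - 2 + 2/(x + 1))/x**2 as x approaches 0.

Substitution gives 0/0 (the numerator vanishes to order 2).
Expand each term to order x^2: the coefficient of x^2 in 2·1/(1 + x) is 2 and in 4·ln(1 + 3x) is -18.
Lower-order terms cancel with the polynomial part, so the numerator is (-16)·x^2 + o(x^2), and the limit is (-16)/(1) = -16.

-16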